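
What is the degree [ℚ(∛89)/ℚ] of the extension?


∛89 has minimal polynomial x³ - 89 (irreducible over ℚ since 89 is not a perfect cube)

[ℚ(∛89)/ℚ] = 3


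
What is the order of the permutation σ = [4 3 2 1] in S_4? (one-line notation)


Cycle decomposition: (1 4) (2 3)
Cycle lengths: 2, 2
Order = lcm(2, 2) = 2

ord(σ) = 2


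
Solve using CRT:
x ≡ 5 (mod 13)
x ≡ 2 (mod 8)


m₁ = 13, m₂ = 8, gcd = 1, so CRT applies. M = m₁·m₂ = 104
Let M₁ = M/m₁ = 8, M₂ = M/m₂ = 13
Find y₁ ≡ M₁⁻¹ (mod m₁): 8⁻¹ ≡ 5 (mod 13)
Find y₂ ≡ M₂⁻¹ (mod m₂): 13⁻¹ ≡ 5 (mod 8)
x = a₁·M₁·y₁ + a₂·M₂·y₂ = 5·8·5 + 2·13·5 = 330
Reduce mod 104: x ≡ 18
Check: 18 mod 13 = 5 ✓, 18 mod 8 = 2 ✓

x ≡ 18 (mod 104)


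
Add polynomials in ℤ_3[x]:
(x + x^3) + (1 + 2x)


Add coefficients mod 3:
x^0: 0 + 1 = 1 (mod 3)
x^1: 1 + 2 = 0 (mod 3)
x^2: 0 + 0 = 0 (mod 3)
x^3: 1 + 0 = 1 (mod 3)
Result: 1 + x^3

f + g = 1 + x^3


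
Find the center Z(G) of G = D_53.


Z(G) = {g ∈ G | gx = xg for all x ∈ G}
For odd n, Z(D_n) = {e}: no nontrivial rotation commutes with all reflections

Z(D_53) = {e}


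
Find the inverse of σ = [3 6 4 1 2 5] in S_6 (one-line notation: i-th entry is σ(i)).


To find σ⁻¹, swap domain and range:
σ(1) = 3 → σ⁻¹(3) = 1
σ(2) = 6 → σ⁻¹(6) = 2
σ(3) = 4 → σ⁻¹(4) = 3
σ(4) = 1 → σ⁻¹(1) = 4
σ(5) = 2 → σ⁻¹(2) = 5
σ(6) = 5 → σ⁻¹(5) = 6

σ⁻¹ = [4 5 1 3 6 2]


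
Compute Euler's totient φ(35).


Factor n: 35 = 5 × 7
φ(n) = n · ∏(1 - 1/p) over distinct primes p | n
φ(35) = 35 · (1 - 1/5) · (1 - 1/7) = 24

φ(35) = 24


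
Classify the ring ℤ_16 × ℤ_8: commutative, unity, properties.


Direct product ring; commutative with unity (1,1); but (1,0)·(0,1) = (0,0) gives zero divisors, so not an integral domain
Commutative: Yes
Integral domain: No
Has unity: Yes

ℤ_16 × ℤ_8: Commutative=Yes, Unity=Yes


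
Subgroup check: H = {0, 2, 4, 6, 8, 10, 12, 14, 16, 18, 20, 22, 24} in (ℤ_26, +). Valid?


Subgroup test for H = {0, 2, 4, 6, 8, 10, 12, 14, 16, 18, 20, 22, 24} in (ℤ_26, +):
(1) 0 ∈ H? Yes
(2) Closure: for all a,b ∈ H, (a+b) mod 26 ∈ H? Yes
(3) Inverses: for all a ∈ H, -a mod 26 ∈ H? Yes

Yes, H is a subgroup of ℤ_26


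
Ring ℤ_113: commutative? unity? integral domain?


ℤ_113 is a commutative ring with unity 1; 113 is prime, so ℤ_113 is a field (hence an integral domain)
Commutative: Yes
Integral domain: Yes
Has unity: Yes

ℤ_113: Commutative=Yes, Unity=Yes


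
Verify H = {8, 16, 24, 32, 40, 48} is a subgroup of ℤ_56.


Subgroup test for H = {8, 16, 24, 32, 40, 48} in (ℤ_56, +):
(1) 0 ∈ H? No
(2) Closure: for all a,b ∈ H, (a+b) mod 56 ∈ H? No  [counterexample: 8 + 48 = 0 ∉ H]
(3) Inverses: for all a ∈ H, -a mod 56 ∈ H? Yes

No, H is not a subgroup of ℤ_56


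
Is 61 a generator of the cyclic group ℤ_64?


g generates ℤ_n iff gcd(g, n) = 1
gcd(61, 64) = 1
Since gcd = 1, 61 is a generator.

Yes, 61 generates ℤ_64


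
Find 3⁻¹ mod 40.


Use the extended Euclidean algorithm to write 1 = 3·s + 40·t; then s mod 40 is the inverse.
Euclidean algorithm:
  3 = 0·40 + 3
  40 = 13·3 + 1
  3 = 3·1 + 0
gcd(3,40) = 1
Back-substitution gives: 3·(-13) + 40·(1) = 1
So 3⁻¹ ≡ -13 ≡ 27 (mod 40)
Check: 3 × 27 = 81 ≡ 1 (mod 40) ✓

3⁻¹ ≡ 27 (mod 40)


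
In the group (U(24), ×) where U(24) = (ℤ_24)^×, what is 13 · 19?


Operation: multiplication mod 24
13 · 19 = (a × b) mod 24 with a = 13, b = 19

13 · 19 = 7


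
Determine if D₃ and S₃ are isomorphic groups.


Comparing D₃ and S₃:
Both are the unique non-abelian group of order 6

Yes, D₃ ≅ S₃


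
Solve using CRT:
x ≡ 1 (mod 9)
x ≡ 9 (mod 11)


m₁ = 9, m₂ = 11, gcd = 1, so CRT applies. M = m₁·m₂ = 99
Let M₁ = M/m₁ = 11, M₂ = M/m₂ = 9
Find y₁ ≡ M₁⁻¹ (mod m₁): 11⁻¹ ≡ 5 (mod 9)
Find y₂ ≡ M₂⁻¹ (mod m₂): 9⁻¹ ≡ 5 (mod 11)
x = a₁·M₁·y₁ + a₂·M₂·y₂ = 1·11·5 + 9·9·5 = 460
Reduce mod 99: x ≡ 64
Check: 64 mod 9 = 1 ✓, 64 mod 11 = 9 ✓

x ≡ 64 (mod 99)


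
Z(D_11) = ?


Z(G) = {g ∈ G | gx = xg for all x ∈ G}
For odd n, Z(D_n) = {e}: no nontrivial rotation commutes with all reflections

Z(D_11) = {e}


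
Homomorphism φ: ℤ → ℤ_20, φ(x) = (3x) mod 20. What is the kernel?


Kernel = preimage of identity
ker(φ) = {x ∈ ℤ : 3x ≡ 0 (mod 20)}. gcd(3,20) = 1, so 3x ≡ 0 (mod 20) ⟺ x ≡ 0 (mod 20/1 = 20). Hence ker(φ) = 20ℤ

ker(φ) = 20ℤ


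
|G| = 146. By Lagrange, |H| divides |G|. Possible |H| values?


Lagrange's theorem: |H| divides |G|
|G| = 146
Divisors of 146: 1, 2, 73, 146

Possible subgroup orders: {1, 2, 73, 146}


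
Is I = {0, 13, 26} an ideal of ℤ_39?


Check ideal conditions for I = {0, 13, 26} in ℤ_39:
(1) I is an additive subgroup? Yes
(2) For r ∈ ℤ_39 and a ∈ I: r·a ∈ I? Yes

Yes, I is an ideal of ℤ_39


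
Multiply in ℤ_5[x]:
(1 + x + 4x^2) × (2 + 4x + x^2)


Expand and collect like terms; reduce coefficients mod 5:
x^0: 1·2 = 2 ≡ 2 (mod 5)
x^1: 1·4 + 1·2 = 6 ≡ 1 (mod 5)
x^2: 1·1 + 1·4 + 4·2 = 13 ≡ 3 (mod 5)
x^3: 1·1 + 4·4 = 17 ≡ 2 (mod 5)
x^4: 4·1 = 4 ≡ 4 (mod 5)
Result: 2 + x + 3x^2 + 2x^3 + 4x^4

f · g = 2 + x + 3x^2 + 2x^3 + 4x^4


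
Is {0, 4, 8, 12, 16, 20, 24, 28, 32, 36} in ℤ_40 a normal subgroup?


H = {0, 4, 8, 12, 16, 20, 24, 28, 32, 36} in ℤ_40
ℤ_40 is abelian; every subgroup of an abelian group is normal

Yes, normal subgroup


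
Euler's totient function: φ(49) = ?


Factor n: 49 = 7^2
φ(n) = n · ∏(1 - 1/p) over distinct primes p | n
φ(49) = 49 · (1 - 1/7) = 42

φ(49) = 42


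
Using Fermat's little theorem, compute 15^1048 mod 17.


Fermat's little theorem: if p is prime and gcd(a,p)=1, then a^(p-1) ≡ 1 (mod p)
p = 17 is prime, gcd(15,17) = 1
Reduce exponent: 1048 mod 16 = 8
So 15^1048 ≡ 15^8 (mod 17)
15^8 mod 17 = 1

15^1048 ≡ 1 (mod 17)


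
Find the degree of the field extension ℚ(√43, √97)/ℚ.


[ℚ(√43,√97):ℚ] = [ℚ(√43,√97):ℚ(√43)]·[ℚ(√43):ℚ] = 2·2 = 4

[ℚ(√43, √97)/ℚ] = 4


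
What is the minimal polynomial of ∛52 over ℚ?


∛52 satisfies x³ - 52 = 0, irreducible over ℚ (no rational root; 52 is not a perfect cube)

Minimal polynomial: x³ - 52


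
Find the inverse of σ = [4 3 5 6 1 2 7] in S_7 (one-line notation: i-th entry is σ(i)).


To find σ⁻¹, swap domain and range:
σ(1) = 4 → σ⁻¹(4) = 1
σ(2) = 3 → σ⁻¹(3) = 2
σ(3) = 5 → σ⁻¹(5) = 3
σ(4) = 6 → σ⁻¹(6) = 4
σ(5) = 1 → σ⁻¹(1) = 5
σ(6) = 2 → σ⁻¹(2) = 6
σ(7) = 7 → σ⁻¹(7) = 7

σ⁻¹ = [5 6 2 1 3 4 7]


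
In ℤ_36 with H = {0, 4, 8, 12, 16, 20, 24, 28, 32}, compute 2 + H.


2 + H = {2 + h (mod 36) : h ∈ H}
2+0=2, 2+4=6, 2+8=10, 2+12=14, 2+16=18, 2+20=22, 2+24=26, 2+28=30, 2+32=34

2 + H = {2, 6, 10, 14, 18, 22, 26, 30, 34}


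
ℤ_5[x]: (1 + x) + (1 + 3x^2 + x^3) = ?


Add coefficients mod 5:
x^0: 1 + 1 = 2 (mod 5)
x^1: 1 + 0 = 1 (mod 5)
x^2: 0 + 3 = 3 (mod 5)
x^3: 0 + 1 = 1 (mod 5)
Result: 2 + x + 3x^2 + x^3

f + g = 2 + x + 3x^2 + x^3


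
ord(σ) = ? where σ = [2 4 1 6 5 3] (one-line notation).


Cycle decomposition: (1 2 4 6 3)
Cycle lengths: 5
Order = lcm(5) = 5

ord(σ) = 5


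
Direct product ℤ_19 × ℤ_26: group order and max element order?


|ℤ_19 × ℤ_26| = 19 × 26 = 494
Max element order = lcm(19,26) = 494
Cyclic? Yes (gcd=1)

|ℤ_19×ℤ_26| = 494, max element order = 494


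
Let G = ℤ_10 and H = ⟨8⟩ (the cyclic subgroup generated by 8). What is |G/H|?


|⟨8⟩| = n / gcd(8, 10) = 10 / 2 = 5
H is normal (ℤ_10 is abelian).
|G/H| = |G| / |H| = 10 / 5 = 2

|G/H| = 2


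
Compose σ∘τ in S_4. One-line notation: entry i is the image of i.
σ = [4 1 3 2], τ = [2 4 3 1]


σ∘τ: apply τ first, then σ
1 →τ 2 →σ 1
2 →τ 4 →σ 2
3 →τ 3 →σ 3
4 →τ 1 →σ 4

σ∘τ = [1 2 3 4]


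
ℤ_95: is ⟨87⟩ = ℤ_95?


g generates ℤ_n iff gcd(g, n) = 1
gcd(87, 95) = 1
Since gcd = 1, 87 is a generator.

Yes, 87 generates ℤ_95


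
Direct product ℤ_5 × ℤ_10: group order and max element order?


|ℤ_5 × ℤ_10| = 5 × 10 = 50
Max element order = lcm(5,10) = 10
Cyclic? No (gcd=5)

|ℤ_5×ℤ_10| = 50, max element order = 10


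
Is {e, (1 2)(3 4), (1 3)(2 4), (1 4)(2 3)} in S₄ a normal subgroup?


H = {e, (1 2)(3 4), (1 3)(2 4), (1 4)(2 3)} in S₄
This is the Klein four-group V₄; it is normal in S₄ (it is a union of conjugacy classes)

Yes, normal subgroup


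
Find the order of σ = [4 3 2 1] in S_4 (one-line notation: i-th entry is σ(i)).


Cycle decomposition: (1 4) (2 3)
Cycle lengths: 2, 2
Order = lcm(2, 2) = 2

ord(σ) = 2


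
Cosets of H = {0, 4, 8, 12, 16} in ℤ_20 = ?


H = {0, 4, 8, 12, 16}, |H| = 5
Number of cosets = |G|/|H| = 20/5 = 4
0 + H = {0, 4, 8, 12, 16}
1 + H = {1, 5, 9, 13, 17}
2 + H = {2, 6, 10, 14, 18}
3 + H = {3, 7, 11, 15, 19}

Cosets: 0+H={0,4,8,12,16}; 1+H={1,5,9,13,17}; 2+H={2,6,10,14,18}; 3+H={3,7,11,15,19}


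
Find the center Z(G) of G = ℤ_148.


Z(G) = {g ∈ G | gx = xg for all x ∈ G}
ℤ_148 is abelian, so Z(G) = G

Z(ℤ_148) = ℤ_148


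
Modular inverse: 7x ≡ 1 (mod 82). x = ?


Use the extended Euclidean algorithm to write 1 = 7·s + 82·t; then s mod 82 is the inverse.
Euclidean algorithm:
  7 = 0·82 + 7
  82 = 11·7 + 5
  7 = 1·5 + 2
  5 = 2·2 + 1
  2 = 2·1 + 0
gcd(7,82) = 1
Back-substitution gives: 7·(-35) + 82·(3) = 1
So 7⁻¹ ≡ -35 ≡ 47 (mod 82)
Check: 7 × 47 = 329 ≡ 1 (mod 82) ✓

7⁻¹ ≡ 47 (mod 82)


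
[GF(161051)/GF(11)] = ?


GF(161051) = GF(11^5), so the extension degree is 5

[GF(161051)/GF(11)] = 5


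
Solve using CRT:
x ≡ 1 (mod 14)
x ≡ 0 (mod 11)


m₁ = 14, m₂ = 11, gcd = 1, so CRT applies. M = m₁·m₂ = 154
Let M₁ = M/m₁ = 11, M₂ = M/m₂ = 14
Find y₁ ≡ M₁⁻¹ (mod m₁): 11⁻¹ ≡ 9 (mod 14)
Find y₂ ≡ M₂⁻¹ (mod m₂): 14⁻¹ ≡ 4 (mod 11)
x = a₁·M₁·y₁ + a₂·M₂·y₂ = 1·11·9 + 0·14·4 = 99
Reduce mod 154: x ≡ 99
Check: 99 mod 14 = 1 ✓, 99 mod 11 = 0 ✓

x ≡ 99 (mod 154)


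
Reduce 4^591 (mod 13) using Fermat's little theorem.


Fermat's little theorem: if p is prime and gcd(a,p)=1, then a^(p-1) ≡ 1 (mod p)
p = 13 is prime, gcd(4,13) = 1
Reduce exponent: 591 mod 12 = 3
So 4^591 ≡ 4^3 (mod 13)
4^3 mod 13 = 12

4^591 ≡ 12 (mod 13)


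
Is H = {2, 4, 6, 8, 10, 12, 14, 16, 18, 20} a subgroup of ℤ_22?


Subgroup test for H = {2, 4, 6, 8, 10, 12, 14, 16, 18, 20} in (ℤ_22, +):
(1) 0 ∈ H? No
(2) Closure: for all a,b ∈ H, (a+b) mod 22 ∈ H? No  [counterexample: 2 + 20 = 0 ∉ H]
(3) Inverses: for all a ∈ H, -a mod 22 ∈ H? Yes

No, H is not a subgroup of ℤ_22


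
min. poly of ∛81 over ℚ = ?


∛81 satisfies x³ - 81 = 0, irreducible over ℚ (no rational root; 81 is not a perfect cube)

Minimal polynomial: x³ - 81


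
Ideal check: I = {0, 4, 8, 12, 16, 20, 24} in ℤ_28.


Check ideal conditions for I = {0, 4, 8, 12, 16, 20, 24} in ℤ_28:
(1) I is an additive subgroup? Yes
(2) For r ∈ ℤ_28 and a ∈ I: r·a ∈ I? Yes

Yes, I is an ideal of ℤ_28


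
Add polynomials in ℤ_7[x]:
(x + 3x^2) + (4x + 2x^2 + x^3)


Add coefficients mod 7:
x^0: 0 + 0 = 0 (mod 7)
x^1: 1 + 4 = 5 (mod 7)
x^2: 3 + 2 = 5 (mod 7)
x^3: 0 + 1 = 1 (mod 7)
Result: 5x + 5x^2 + x^3

f + g = 5x + 5x^2 + x^3


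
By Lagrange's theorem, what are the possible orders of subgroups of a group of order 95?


Lagrange's theorem: |H| divides |G|
|G| = 95
Divisors of 95: 1, 5, 19, 95

Possible subgroup orders: {1, 5, 19, 95}


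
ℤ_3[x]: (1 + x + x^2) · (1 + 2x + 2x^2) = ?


Expand and collect like terms; reduce coefficients mod 3:
x^0: 1·1 = 1 ≡ 1 (mod 3)
x^1: 1·2 + 1·1 = 3 ≡ 0 (mod 3)
x^2: 1·2 + 1·2 + 1·1 = 5 ≡ 2 (mod 3)
x^3: 1·2 + 1·2 = 4 ≡ 1 (mod 3)
x^4: 1·2 = 2 ≡ 2 (mod 3)
Result: 1 + 2x^2 + x^3 + 2x^4

f · g = 1 + 2x^2 + x^3 + 2x^4


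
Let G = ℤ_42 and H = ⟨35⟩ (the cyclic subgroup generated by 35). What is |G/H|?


|⟨35⟩| = n / gcd(35, 42) = 42 / 7 = 6
H is normal (ℤ_42 is abelian).
|G/H| = |G| / |H| = 42 / 6 = 7

|G/H| = 7


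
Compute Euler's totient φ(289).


Factor n: 289 = 17^2
φ(n) = n · ∏(1 - 1/p) over distinct primes p | n
φ(289) = 289 · (1 - 1/17) = 272

φ(289) = 272


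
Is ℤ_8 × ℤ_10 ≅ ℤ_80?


Comparing ℤ_8 × ℤ_10 and ℤ_80:
gcd(8,10) = 2 ≠ 1. Max element order in ℤ_8×ℤ_10 is lcm(8,10) = 40 < 80, so it has no element of order 80

No, ℤ_8 × ℤ_10 ≇ ℤ_80


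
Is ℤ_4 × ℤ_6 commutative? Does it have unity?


Direct product ring; commutative with unity (1,1); but (1,0)·(0,1) = (0,0) gives zero divisors, so not an integral domain
Commutative: Yes
Integral domain: No
Has unity: Yes

ℤ_4 × ℤ_6: Commutative=Yes, Unity=Yes


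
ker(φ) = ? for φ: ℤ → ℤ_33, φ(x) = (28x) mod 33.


Kernel = preimage of identity
ker(φ) = {x ∈ ℤ : 28x ≡ 0 (mod 33)}. gcd(28,33) = 1, so 28x ≡ 0 (mod 33) ⟺ x ≡ 0 (mod 33/1 = 33). Hence ker(φ) = 33ℤ

ker(φ) = 33ℤ


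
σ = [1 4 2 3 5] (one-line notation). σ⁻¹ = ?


To find σ⁻¹, swap domain and range:
σ(1) = 1 → σ⁻¹(1) = 1
σ(2) = 4 → σ⁻¹(4) = 2
σ(3) = 2 → σ⁻¹(2) = 3
σ(4) = 3 → σ⁻¹(3) = 4
σ(5) = 5 → σ⁻¹(5) = 5

σ⁻¹ = [1 3 4 2 5]


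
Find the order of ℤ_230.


ℤ_n has n elements.

|ℤ_230| = 230


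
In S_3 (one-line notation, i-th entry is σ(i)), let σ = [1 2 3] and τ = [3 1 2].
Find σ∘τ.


σ∘τ: apply τ first, then σ
1 →τ 3 →σ 3
2 →τ 1 →σ 1
3 →τ 2 →σ 2

σ∘τ = [3 1 2]


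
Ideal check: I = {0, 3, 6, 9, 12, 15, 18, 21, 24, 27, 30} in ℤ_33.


Check ideal conditions for I = {0, 3, 6, 9, 12, 15, 18, 21, 24, 27, 30} in ℤ_33:
(1) I is an additive subgroup? Yes
(2) For r ∈ ℤ_33 and a ∈ I: r·a ∈ I? Yes

Yes, I is an ideal of ℤ_33


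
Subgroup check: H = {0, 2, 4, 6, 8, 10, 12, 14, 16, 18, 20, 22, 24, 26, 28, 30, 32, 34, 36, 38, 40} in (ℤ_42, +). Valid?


Subgroup test for H = {0, 2, 4, 6, 8, 10, 12, 14, 16, 18, 20, 22, 24, 26, 28, 30, 32, 34, 36, 38, 40} in (ℤ_42, +):
(1) 0 ∈ H? Yes
(2) Closure: for all a,b ∈ H, (a+b) mod 42 ∈ H? Yes
(3) Inverses: for all a ∈ H, -a mod 42 ∈ H? Yes

Yes, H is a subgroup of ℤ_42


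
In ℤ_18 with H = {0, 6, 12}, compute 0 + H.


0 + H = {0 + h (mod 18) : h ∈ H}
0+0=0, 0+6=6, 0+12=12

0 + H = {0, 6, 12}


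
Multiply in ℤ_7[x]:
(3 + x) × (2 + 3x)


Expand and collect like terms; reduce coefficients mod 7:
x^0: 3·2 = 6 ≡ 6 (mod 7)
x^1: 3·3 + 1·2 = 11 ≡ 4 (mod 7)
x^2: 1·3 = 3 ≡ 3 (mod 7)
Result: 6 + 4x + 3x^2

f · g = 6 + 4x + 3x^2


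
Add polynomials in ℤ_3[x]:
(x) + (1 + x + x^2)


Add coefficients mod 3:
x^0: 0 + 1 = 1 (mod 3)
x^1: 1 + 1 = 2 (mod 3)
x^2: 0 + 1 = 1 (mod 3)
Result: 1 + 2x + x^2

f + g = 1 + 2x + x^2


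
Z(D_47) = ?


Z(G) = {g ∈ G | gx = xg for all x ∈ G}
For odd n, Z(D_n) = {e}: no nontrivial rotation commutes with all reflections

Z(D_47) = {e}


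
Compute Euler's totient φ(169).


Factor n: 169 = 13^2
φ(n) = n · ∏(1 - 1/p) over distinct primes p | n
φ(169) = 169 · (1 - 1/13) = 156

φ(169) = 156


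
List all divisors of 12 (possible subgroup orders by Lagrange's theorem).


Lagrange's theorem: |H| divides |G|
|G| = 12
Divisors of 12: 1, 2, 3, 4, 6, 12

Possible subgroup orders: {1, 2, 3, 4, 6, 12}


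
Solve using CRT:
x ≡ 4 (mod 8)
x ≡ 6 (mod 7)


m₁ = 8, m₂ = 7, gcd = 1, so CRT applies. M = m₁·m₂ = 56
Let M₁ = M/m₁ = 7, M₂ = M/m₂ = 8
Find y₁ ≡ M₁⁻¹ (mod m₁): 7⁻¹ ≡ 7 (mod 8)
Find y₂ ≡ M₂⁻¹ (mod m₂): 8⁻¹ ≡ 1 (mod 7)
x = a₁·M₁·y₁ + a₂·M₂·y₂ = 4·7·7 + 6·8·1 = 244
Reduce mod 56: x ≡ 20
Check: 20 mod 8 = 4 ✓, 20 mod 7 = 6 ✓

x ≡ 20 (mod 56)


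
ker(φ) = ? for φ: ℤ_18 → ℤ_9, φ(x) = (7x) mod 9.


Kernel = preimage of identity
ker(φ) = {x ∈ ℤ_18 : 7x ≡ 0 (mod 9)}. Since 9 | 18, φ is well-defined. The kernel is the cyclic subgroup ⟨9⟩ of ℤ_18 (order 2), i.e. {0, 9}

ker(φ) = {0, 9}


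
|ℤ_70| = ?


ℤ_n has n elements.

|ℤ_70| = 70


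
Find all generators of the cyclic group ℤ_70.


g generates ℤ_n iff gcd(g,n) = 1
Prime factors of 70: 2, 5, 7
Generators are g ∈ {1,...,69} not divisible by any of these primes.
Generators: {1, 3, 9, 11, 13, 17, 19, 23, 27, 29, 31, 33, 37, 39, 41, 43, 47, 51, 53, 57, 59, 61, 67, 69}
Number of generators = φ(70) = 24

Generators of ℤ_70 = {1, 3, 9, 11, 13, 17, 19, 23, 27, 29, 31, 33, 37, 39, 41, 43, 47, 51, 53, 57, 59, 61, 67, 69}


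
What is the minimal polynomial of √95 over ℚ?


√95 satisfies x² - 95 = 0, irreducible over ℚ since 95 is squarefree

Minimal polynomial: x² - 95


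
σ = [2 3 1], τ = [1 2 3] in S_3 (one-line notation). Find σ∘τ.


σ∘τ: apply τ first, then σ
1 →τ 1 →σ 2
2 →τ 2 →σ 3
3 →τ 3 →σ 1

σ∘τ = [2 3 1]


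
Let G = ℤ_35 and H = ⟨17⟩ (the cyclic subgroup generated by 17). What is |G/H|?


|⟨17⟩| = n / gcd(17, 35) = 35 / 1 = 35
H is normal (ℤ_35 is abelian).
|G/H| = |G| / |H| = 35 / 35 = 1

|G/H| = 1


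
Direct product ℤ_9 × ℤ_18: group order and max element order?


|ℤ_9 × ℤ_18| = 9 × 18 = 162
Max element order = lcm(9,18) = 18
Cyclic? No (gcd=9)

|ℤ_9×ℤ_18| = 162, max element order = 18


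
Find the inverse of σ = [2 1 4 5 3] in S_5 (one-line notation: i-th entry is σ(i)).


To find σ⁻¹, swap domain and range:
σ(1) = 2 → σ⁻¹(2) = 1
σ(2) = 1 → σ⁻¹(1) = 2
σ(3) = 4 → σ⁻¹(4) = 3
σ(4) = 5 → σ⁻¹(5) = 4
σ(5) = 3 → σ⁻¹(3) = 5

σ⁻¹ = [2 1 5 3 4]


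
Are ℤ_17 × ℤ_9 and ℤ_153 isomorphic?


Comparing ℤ_17 × ℤ_9 and ℤ_153:
gcd(17,9) = 1, so ℤ_17 × ℤ_9 ≅ ℤ_153 (CRT)

Yes, ℤ_17 × ℤ_9 ≅ ℤ_153


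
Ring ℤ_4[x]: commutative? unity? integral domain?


ℤ_4 has zero divisors (2·2 ≡ 0), and these lift to constant zero divisors in ℤ_4[x]; so not an integral domain
Commutative: Yes
Integral domain: No
Has unity: Yes

ℤ_4[x]: Commutative=Yes, Unity=Yes


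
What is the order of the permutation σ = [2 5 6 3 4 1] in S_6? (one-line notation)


Cycle decomposition: (1 2 5 4 3 6)
Cycle lengths: 6
Order = lcm(6) = 6

ord(σ) = 6


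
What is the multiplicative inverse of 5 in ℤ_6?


Use the extended Euclidean algorithm to write 1 = 5·s + 6·t; then s mod 6 is the inverse.
Euclidean algorithm:
  5 = 0·6 + 5
  6 = 1·5 + 1
  5 = 5·1 + 0
gcd(5,6) = 1
Back-substitution gives: 5·(-1) + 6·(1) = 1
So 5⁻¹ ≡ -1 ≡ 5 (mod 6)
Check: 5 × 5 = 25 ≡ 1 (mod 6) ✓

5⁻¹ ≡ 5 (mod 6)


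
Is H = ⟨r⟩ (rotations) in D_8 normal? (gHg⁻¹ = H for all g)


H = ⟨r⟩ (rotations) in D_8
The rotation subgroup ⟨r⟩ has index 2 in D_8, so it is normal

Yes, normal subgroup


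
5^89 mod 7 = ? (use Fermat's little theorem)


Fermat's little theorem: if p is prime and gcd(a,p)=1, then a^(p-1) ≡ 1 (mod p)
p = 7 is prime, gcd(5,7) = 1
Reduce exponent: 89 mod 6 = 5
So 5^89 ≡ 5^5 (mod 7)
5^5 mod 7 = 3

5^89 ≡ 3 (mod 7)


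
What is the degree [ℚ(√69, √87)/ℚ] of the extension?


[ℚ(√69,√87):ℚ] = [ℚ(√69,√87):ℚ(√69)]·[ℚ(√69):ℚ] = 2·2 = 4

[ℚ(√69, √87)/ℚ] = 4


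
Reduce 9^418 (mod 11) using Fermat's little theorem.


Fermat's little theorem: if p is prime and gcd(a,p)=1, then a^(p-1) ≡ 1 (mod p)
p = 11 is prime, gcd(9,11) = 1
Reduce exponent: 418 mod 10 = 8
So 9^418 ≡ 9^8 (mod 11)
9^8 mod 11 = 3

9^418 ≡ 3 (mod 11)


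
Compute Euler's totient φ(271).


Factor n: 271 = 271
φ(n) = n · ∏(1 - 1/p) over distinct primes p | n
φ(271) = 271 · (1 - 1/271) = 270

φ(271) = 270


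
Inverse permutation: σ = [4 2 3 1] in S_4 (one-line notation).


To find σ⁻¹, swap domain and range:
σ(1) = 4 → σ⁻¹(4) = 1
σ(2) = 2 → σ⁻¹(2) = 2
σ(3) = 3 → σ⁻¹(3) = 3
σ(4) = 1 → σ⁻¹(1) = 4

σ⁻¹ = [4 2 3 1]


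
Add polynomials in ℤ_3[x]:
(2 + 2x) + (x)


Add coefficients mod 3:
x^0: 2 + 0 = 2 (mod 3)
x^1: 2 + 1 = 0 (mod 3)
Result: 2

f + g = 2


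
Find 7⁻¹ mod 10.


Use the extended Euclidean algorithm to write 1 = 7·s + 10·t; then s mod 10 is the inverse.
Euclidean algorithm:
  7 = 0·10 + 7
  10 = 1·7 + 3
  7 = 2·3 + 1
  3 = 3·1 + 0
gcd(7,10) = 1
Back-substitution gives: 7·(3) + 10·(-2) = 1
So 7⁻¹ ≡ 3 ≡ 3 (mod 10)
Check: 7 × 3 = 21 ≡ 1 (mod 10) ✓

7⁻¹ ≡ 3 (mod 10)


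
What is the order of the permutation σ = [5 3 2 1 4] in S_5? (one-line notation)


Cycle decomposition: (1 5 4) (2 3)
Cycle lengths: 3, 2
Order = lcm(3, 2) = 6

ord(σ) = 6


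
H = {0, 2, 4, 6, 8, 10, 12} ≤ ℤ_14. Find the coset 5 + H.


5 + H = {5 + h (mod 14) : h ∈ H}
5+0=5, 5+2=7, 5+4=9, 5+6=11, 5+8=13, 5+10=1, 5+12=3
5 + H = {1, 3, 5, 7, 9, 11, 13} = 1 + H

5 + H = {1, 3, 5, 7, 9, 11, 13}


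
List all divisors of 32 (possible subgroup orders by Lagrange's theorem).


Lagrange's theorem: |H| divides |G|
|G| = 32
Divisors of 32: 1, 2, 4, 8, 16, 32

Possible subgroup orders: {1, 2, 4, 8, 16, 32}


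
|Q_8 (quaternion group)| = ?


Q_8 = {±1, ±i, ±j, ±k}
|Q_8| = 8

|Q_8 (quaternion group)| = 8


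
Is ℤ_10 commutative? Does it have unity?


ℤ_10 is a commutative ring with unity 1; 10 = 2×5 is composite, so 2·5 ≡ 0 gives zero divisors (not an integral domain)
Commutative: Yes
Integral domain: No
Has unity: Yes

ℤ_10: Commutative=Yes, Unity=Yes


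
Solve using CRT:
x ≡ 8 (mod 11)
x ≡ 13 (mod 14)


m₁ = 11, m₂ = 14, gcd = 1, so CRT applies. M = m₁·m₂ = 154
Let M₁ = M/m₁ = 14, M₂ = M/m₂ = 11
Find y₁ ≡ M₁⁻¹ (mod m₁): 14⁻¹ ≡ 4 (mod 11)
Find y₂ ≡ M₂⁻¹ (mod m₂): 11⁻¹ ≡ 9 (mod 14)
x = a₁·M₁·y₁ + a₂·M₂·y₂ = 8·14·4 + 13·11·9 = 1735
Reduce mod 154: x ≡ 41
Check: 41 mod 11 = 8 ✓, 41 mod 14 = 13 ✓

x ≡ 41 (mod 154)


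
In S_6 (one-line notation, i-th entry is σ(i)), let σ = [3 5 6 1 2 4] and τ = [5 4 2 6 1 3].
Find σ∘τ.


σ∘τ: apply τ first, then σ
1 →τ 5 →σ 2
2 →τ 4 →σ 1
3 →τ 2 →σ 5
4 →τ 6 →σ 4
5 →τ 1 →σ 3
6 →τ 3 →σ 6

σ∘τ = [2 1 5 4 3 6]


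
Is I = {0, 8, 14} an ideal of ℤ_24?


Check ideal conditions for I = {0, 8, 14} in ℤ_24:
(1) I is an additive subgroup? No
(2) For r ∈ ℤ_24 and a ∈ I: r·a ∈ I? No  [counterexample: r=2, a=8, r·a mod 24 = 16 ∉ I]

No, I is not an ideal of ℤ_24


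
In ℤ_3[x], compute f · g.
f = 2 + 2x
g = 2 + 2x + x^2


Expand and collect like terms; reduce coefficients mod 3:
x^0: 2·2 = 4 ≡ 1 (mod 3)
x^1: 2·2 + 2·2 = 8 ≡ 2 (mod 3)
x^2: 2·1 + 2·2 = 6 ≡ 0 (mod 3)
x^3: 2·1 = 2 ≡ 2 (mod 3)
Result: 1 + 2x + 2x^3

f · g = 1 + 2x + 2x^3


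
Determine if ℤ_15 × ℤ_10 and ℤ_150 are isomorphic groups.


Comparing ℤ_15 × ℤ_10 and ℤ_150:
gcd(15,10) = 5 ≠ 1. Max element order in ℤ_15×ℤ_10 is lcm(15,10) = 30 < 150, so it has no element of order 150

No, ℤ_15 × ℤ_10 ≇ ℤ_150


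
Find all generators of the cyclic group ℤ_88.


g generates ℤ_n iff gcd(g,n) = 1
Prime factors of 88: 2, 11
Generators are g ∈ {1,...,87} not divisible by any of these primes.
Generators: {1, 3, 5, 7, 9, 13, 15, 17, 19, 21, 23, 25, 27, 29, 31, 35, 37, 39, 41, 43, 45, 47, 49, 51, 53, 57, 59, 61, 63, 65, 67, 69, 71, 73, 75, 79, 81, 83, 85, 87}
Number of generators = φ(88) = 40

Generators of ℤ_88 = {1, 3, 5, 7, 9, 13, 15, 17, 19, 21, 23, 25, 27, 29, 31, 35, 37, 39, 41, 43, 45, 47, 49, 51, 53, 57, 59, 61, 63, 65, 67, 69, 71, 73, 75, 79, 81, 83, 85, 87}


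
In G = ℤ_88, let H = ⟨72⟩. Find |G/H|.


|⟨72⟩| = n / gcd(72, 88) = 88 / 8 = 11
H is normal (ℤ_88 is abelian).
|G/H| = |G| / |H| = 88 / 11 = 8

|G/H| = 8


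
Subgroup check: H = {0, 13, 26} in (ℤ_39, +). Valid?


Subgroup test for H = {0, 13, 26} in (ℤ_39, +):
(1) 0 ∈ H? Yes
(2) Closure: for all a,b ∈ H, (a+b) mod 39 ∈ H? Yes
(3) Inverses: for all a ∈ H, -a mod 39 ∈ H? Yes

Yes, H is a subgroup of ℤ_39


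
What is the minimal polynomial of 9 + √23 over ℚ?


Let α = 9 + √23. Then α - 9 = √23, so (α - 9)² = 23, giving α² - 18α + 58 = 0. Degree 2 and α ∉ ℚ, so this is the minimal polynomial.

Minimal polynomial: x² - 18x + 58


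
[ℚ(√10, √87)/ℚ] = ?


[ℚ(√10,√87):ℚ] = [ℚ(√10,√87):ℚ(√10)]·[ℚ(√10):ℚ] = 2·2 = 4

[ℚ(√10, √87)/ℚ] = 4


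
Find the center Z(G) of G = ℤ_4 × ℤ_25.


Z(G) = {g ∈ G | gx = xg for all x ∈ G}
Direct product of abelian groups is abelian, so Z(G) = G

Z(ℤ_4 × ℤ_25) = ℤ_4 × ℤ_25


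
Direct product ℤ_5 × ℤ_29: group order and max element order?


|ℤ_5 × ℤ_29| = 5 × 29 = 145
Max element order = lcm(5,29) = 145
Cyclic? Yes (gcd=1)

|ℤ_5×ℤ_29| = 145, max element order = 145


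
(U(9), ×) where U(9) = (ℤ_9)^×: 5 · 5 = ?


Operation: multiplication mod 9
5 · 5 = (a × b) mod 9 with a = 5, b = 5

5 · 5 = 7


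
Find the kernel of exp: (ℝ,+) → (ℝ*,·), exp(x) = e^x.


Kernel = preimage of identity
ker(exp) = {x ∈ ℝ | e^x = 1} = {0}

ker(exp) = {0}


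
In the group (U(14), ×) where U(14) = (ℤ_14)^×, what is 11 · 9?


Operation: multiplication mod 14
11 · 9 = (a × b) mod 14 with a = 11, b = 9

11 · 9 = 1


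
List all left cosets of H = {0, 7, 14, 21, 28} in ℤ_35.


H = {0, 7, 14, 21, 28}, |H| = 5
Number of cosets = |G|/|H| = 35/5 = 7
0 + H = {0, 7, 14, 21, 28}
1 + H = {1, 8, 15, 22, 29}
2 + H = {2, 9, 16, 23, 30}
3 + H = {3, 10, 17, 24, 31}
4 + H = {4, 11, 18, 25, 32}
5 + H = {5, 12, 19, 26, 33}
6 + H = {6, 13, 20, 27, 34}

Cosets: 0+H={0,7,14,21,28}; 1+H={1,8,15,22,29}; 2+H={2,9,16,23,30}; 3+H={3,10,17,24,31}; 4+H={4,11,18,25,32}; 5+H={5,12,19,26,33}; 6+H={6,13,20,27,34}


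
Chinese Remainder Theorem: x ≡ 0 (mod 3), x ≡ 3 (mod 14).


m₁ = 3, m₂ = 14, gcd = 1, so CRT applies. M = m₁·m₂ = 42
Let M₁ = M/m₁ = 14, M₂ = M/m₂ = 3
Find y₁ ≡ M₁⁻¹ (mod m₁): 14⁻¹ ≡ 2 (mod 3)
Find y₂ ≡ M₂⁻¹ (mod m₂): 3⁻¹ ≡ 5 (mod 14)
x = a₁·M₁·y₁ + a₂·M₂·y₂ = 0·14·2 + 3·3·5 = 45
Reduce mod 42: x ≡ 3
Check: 3 mod 3 = 0 ✓, 3 mod 14 = 3 ✓

x ≡ 3 (mod 42)


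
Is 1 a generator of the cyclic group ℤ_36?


g generates ℤ_n iff gcd(g, n) = 1
gcd(1, 36) = 1
Since gcd = 1, 1 is a generator.

Yes, 1 generates ℤ_36


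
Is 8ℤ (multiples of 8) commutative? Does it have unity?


8ℤ is a commutative ring under +,× but has no multiplicative identity (1 ∉ 8ℤ); it has no zero divisors, but without unity it is not an integral domain
Commutative: Yes
Integral domain: No
Has unity: No

8ℤ (multiples of 8): Commutative=Yes, Unity=No


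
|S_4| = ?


|S_n| = n! (number of permutations of n symbols)
|S_4| = 4! = 24

|S_4| = 24


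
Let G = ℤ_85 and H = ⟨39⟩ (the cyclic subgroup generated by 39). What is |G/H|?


|⟨39⟩| = n / gcd(39, 85) = 85 / 1 = 85
H is normal (ℤ_85 is abelian).
|G/H| = |G| / |H| = 85 / 85 = 1

|G/H| = 1


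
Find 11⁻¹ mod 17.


Use the extended Euclidean algorithm to write 1 = 11·s + 17·t; then s mod 17 is the inverse.
Euclidean algorithm:
  11 = 0·17 + 11
  17 = 1·11 + 6
  11 = 1·6 + 5
  6 = 1·5 + 1
  5 = 5·1 + 0
gcd(11,17) = 1
Back-substitution gives: 11·(-3) + 17·(2) = 1
So 11⁻¹ ≡ -3 ≡ 14 (mod 17)
Check: 11 × 14 = 154 ≡ 1 (mod 17) ✓

11⁻¹ ≡ 14 (mod 17)


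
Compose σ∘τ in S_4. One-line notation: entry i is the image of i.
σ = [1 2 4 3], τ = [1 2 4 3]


σ∘τ: apply τ first, then σ
1 →τ 1 →σ 1
2 →τ 2 →σ 2
3 →τ 4 →σ 3
4 →τ 3 →σ 4

σ∘τ = [1 2 3 4]


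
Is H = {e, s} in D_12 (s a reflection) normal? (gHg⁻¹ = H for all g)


H = {e, s} in D_12 (s a reflection)
r·s·r⁻¹ = sr⁻² ≠ s for n ≥ 3, so {e, s} is not closed under conjugation

No, not a normal subgroup


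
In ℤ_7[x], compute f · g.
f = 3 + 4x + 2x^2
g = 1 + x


Expand and collect like terms; reduce coefficients mod 7:
x^0: 3·1 = 3 ≡ 3 (mod 7)
x^1: 3·1 + 4·1 = 7 ≡ 0 (mod 7)
x^2: 4·1 + 2·1 = 6 ≡ 6 (mod 7)
x^3: 2·1 = 2 ≡ 2 (mod 7)
Result: 3 + 6x^2 + 2x^3

f · g = 3 + 6x^2 + 2x^3


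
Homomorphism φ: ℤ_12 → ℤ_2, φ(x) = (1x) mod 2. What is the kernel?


Kernel = preimage of identity
ker(φ) = {x ∈ ℤ_12 : 1x ≡ 0 (mod 2)}. Since 2 | 12, φ is well-defined. The kernel is the cyclic subgroup ⟨2⟩ of ℤ_12 (order 6), i.e. {0, 2, 4, 6, 8, 10}

ker(φ) = {0, 2, 4, 6, 8, 10}


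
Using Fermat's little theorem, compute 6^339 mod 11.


Fermat's little theorem: if p is prime and gcd(a,p)=1, then a^(p-1) ≡ 1 (mod p)
p = 11 is prime, gcd(6,11) = 1
Reduce exponent: 339 mod 10 = 9
So 6^339 ≡ 6^9 (mod 11)
6^9 mod 11 = 2

6^339 ≡ 2 (mod 11)


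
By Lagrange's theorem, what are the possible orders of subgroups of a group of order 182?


Lagrange's theorem: |H| divides |G|
|G| = 182
Divisors of 182: 1, 2, 7, 13, 14, 26, 91, 182

Possible subgroup orders: {1, 2, 7, 13, 14, 26, 91, 182}


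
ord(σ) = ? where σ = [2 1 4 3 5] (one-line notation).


Cycle decomposition: (1 2) (3 4)
Cycle lengths: 2, 2
Order = lcm(2, 2) = 2

ord(σ) = 2


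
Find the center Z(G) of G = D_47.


Z(G) = {g ∈ G | gx = xg for all x ∈ G}
For odd n, Z(D_n) = {e}: no nontrivial rotation commutes with all reflections

Z(D_47) = {e}


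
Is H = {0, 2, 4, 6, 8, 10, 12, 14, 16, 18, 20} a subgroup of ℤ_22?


Subgroup test for H = {0, 2, 4, 6, 8, 10, 12, 14, 16, 18, 20} in (ℤ_22, +):
(1) 0 ∈ H? Yes
(2) Closure: for all a,b ∈ H, (a+b) mod 22 ∈ H? Yes
(3) Inverses: for all a ∈ H, -a mod 22 ∈ H? Yes

Yes, H is a subgroup of ℤ_22


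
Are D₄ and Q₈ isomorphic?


Comparing D₄ and Q₈:
D₄ has 5 elements of order 2; Q₈ has only 1

No, D₄ ≇ Q₈


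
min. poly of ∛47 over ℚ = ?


∛47 satisfies x³ - 47 = 0, irreducible over ℚ (no rational root; 47 is not a perfect cube)

Minimal polynomial: x³ - 47


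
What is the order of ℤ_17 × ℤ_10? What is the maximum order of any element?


|ℤ_17 × ℤ_10| = 17 × 10 = 170
Max element order = lcm(17,10) = 170
Cyclic? Yes (gcd=1)

|ℤ_17×ℤ_10| = 170, max element order = 170


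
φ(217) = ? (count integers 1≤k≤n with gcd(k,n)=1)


Factor n: 217 = 7 × 31
φ(n) = n · ∏(1 - 1/p) over distinct primes p | n
φ(217) = 217 · (1 - 1/7) · (1 - 1/31) = 180

φ(217) = 180


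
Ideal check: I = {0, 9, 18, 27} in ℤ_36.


Check ideal conditions for I = {0, 9, 18, 27} in ℤ_36:
(1) I is an additive subgroup? Yes
(2) For r ∈ ℤ_36 and a ∈ I: r·a ∈ I? Yes

Yes, I is an ideal of ℤ_36


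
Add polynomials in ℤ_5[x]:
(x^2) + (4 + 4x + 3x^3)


Add coefficients mod 5:
x^0: 0 + 4 = 4 (mod 5)
x^1: 0 + 4 = 4 (mod 5)
x^2: 1 + 0 = 1 (mod 5)
x^3: 0 + 3 = 3 (mod 5)
Result: 4 + 4x + x^2 + 3x^3

f + g = 4 + 4x + x^2 + 3x^3


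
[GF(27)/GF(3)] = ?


GF(27) = GF(3^3), so the extension degree is 3

[GF(27)/GF(3)] = 3


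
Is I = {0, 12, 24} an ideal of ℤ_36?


Check ideal conditions for I = {0, 12, 24} in ℤ_36:
(1) I is an additive subgroup? Yes
(2) For r ∈ ℤ_36 and a ∈ I: r·a ∈ I? Yes

Yes, I is an ideal of ℤ_36


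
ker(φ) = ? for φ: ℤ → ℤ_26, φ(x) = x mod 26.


Kernel = preimage of identity
ker(φ) = {x ∈ ℤ : x ≡ 0 (mod 26)} = 26ℤ = {0, ±26, ±52, ...}

ker(φ) = 26ℤ


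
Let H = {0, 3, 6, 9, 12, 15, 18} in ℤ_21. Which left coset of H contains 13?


13 + H = {13 + h (mod 21) : h ∈ H}
13+0=13, 13+3=16, 13+6=19, 13+9=1, 13+12=4, 13+15=7, 13+18=10
13 + H = {1, 4, 7, 10, 13, 16, 19} = 1 + H

13 + H = {1, 4, 7, 10, 13, 16, 19}


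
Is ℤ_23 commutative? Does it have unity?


ℤ_23 is a commutative ring with unity 1; 23 is prime, so ℤ_23 is a field (hence an integral domain)
Commutative: Yes
Integral domain: Yes
Has unity: Yes

ℤ_23: Commutative=Yes, Unity=Yes


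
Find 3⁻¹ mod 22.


Use the extended Euclidean algorithm to write 1 = 3·s + 22·t; then s mod 22 is the inverse.
Euclidean algorithm:
  3 = 0·22 + 3
  22 = 7·3 + 1
  3 = 3·1 + 0
gcd(3,22) = 1
Back-substitution gives: 3·(-7) + 22·(1) = 1
So 3⁻¹ ≡ -7 ≡ 15 (mod 22)
Check: 3 × 15 = 45 ≡ 1 (mod 22) ✓

3⁻¹ ≡ 15 (mod 22)


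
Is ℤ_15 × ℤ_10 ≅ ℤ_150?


Comparing ℤ_15 × ℤ_10 and ℤ_150:
gcd(15,10) = 5 ≠ 1. Max element order in ℤ_15×ℤ_10 is lcm(15,10) = 30 < 150, so it has no element of order 150

No, ℤ_15 × ℤ_10 ≇ ℤ_150


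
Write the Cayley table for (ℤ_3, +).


Elements: {0, 1, 2}
Operation: addition mod 3
Entry (a, b) = (a + b) mod 3

Cayley table:
  | 0 | 1 | 2
0 | 0 | 1 | 2
1 | 1 | 2 | 0
2 | 2 | 0 | 1


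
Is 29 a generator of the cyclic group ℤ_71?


g generates ℤ_n iff gcd(g, n) = 1
gcd(29, 71) = 1
Since gcd = 1, 29 is a generator.

Yes, 29 generates ℤ_71


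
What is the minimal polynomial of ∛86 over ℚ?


∛86 satisfies x³ - 86 = 0, irreducible over ℚ (no rational root; 86 is not a perfect cube)

Minimal polynomial: x³ - 86


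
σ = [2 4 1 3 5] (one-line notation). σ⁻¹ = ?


To find σ⁻¹, swap domain and range:
σ(1) = 2 → σ⁻¹(2) = 1
σ(2) = 4 → σ⁻¹(4) = 2
σ(3) = 1 → σ⁻¹(1) = 3
σ(4) = 3 → σ⁻¹(3) = 4
σ(5) = 5 → σ⁻¹(5) = 5

σ⁻¹ = [3 1 4 2 5]


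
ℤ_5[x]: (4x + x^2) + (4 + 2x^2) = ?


Add coefficients mod 5:
x^0: 0 + 4 = 4 (mod 5)
x^1: 4 + 0 = 4 (mod 5)
x^2: 1 + 2 = 3 (mod 5)
Result: 4 + 4x + 3x^2

f + g = 4 + 4x + 3x^2


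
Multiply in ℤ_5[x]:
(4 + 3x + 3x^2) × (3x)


Expand and collect like terms; reduce coefficients mod 5:
x^0: 4·0 = 0 ≡ 0 (mod 5)
x^1: 4·3 + 3·0 = 12 ≡ 2 (mod 5)
x^2: 3·3 + 3·0 = 9 ≡ 4 (mod 5)
x^3: 3·3 = 9 ≡ 4 (mod 5)
Result: 2x + 4x^2 + 4x^3

f · g = 2x + 4x^2 + 4x^3


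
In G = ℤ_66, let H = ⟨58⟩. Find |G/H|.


|⟨58⟩| = n / gcd(58, 66) = 66 / 2 = 33
H is normal (ℤ_66 is abelian).
|G/H| = |G| / |H| = 66 / 33 = 2

|G/H| = 2


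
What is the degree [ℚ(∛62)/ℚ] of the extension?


∛62 has minimal polynomial x³ - 62 (irreducible over ℚ since 62 is not a perfect cube)

[ℚ(∛62)/ℚ] = 3


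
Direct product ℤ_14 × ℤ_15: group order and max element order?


|ℤ_14 × ℤ_15| = 14 × 15 = 210
Max element order = lcm(14,15) = 210
Cyclic? Yes (gcd=1)

|ℤ_14×ℤ_15| = 210, max element order = 210


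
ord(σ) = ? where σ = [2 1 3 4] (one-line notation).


Cycle decomposition: (1 2)
Cycle lengths: 2
Order = lcm(2) = 2

ord(σ) = 2


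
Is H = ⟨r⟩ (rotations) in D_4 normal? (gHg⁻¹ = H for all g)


H = ⟨r⟩ (rotations) in D_4
The rotation subgroup ⟨r⟩ has index 2 in D_4, so it is normal

Yes, normal subgroup


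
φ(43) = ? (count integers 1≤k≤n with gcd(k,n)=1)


Factor n: 43 = 43
φ(n) = n · ∏(1 - 1/p) over distinct primes p | n
φ(43) = 43 · (1 - 1/43) = 42

φ(43) = 42


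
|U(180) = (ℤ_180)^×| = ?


U(n) is the group of units mod n; |U(n)| = φ(n)
|U(180)| = φ(180) = 48

|U(180) = (ℤ_180)^×| = 48


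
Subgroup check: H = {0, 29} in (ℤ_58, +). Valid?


Subgroup test for H = {0, 29} in (ℤ_58, +):
(1) 0 ∈ H? Yes
(2) Closure: for all a,b ∈ H, (a+b) mod 58 ∈ H? Yes
(3) Inverses: for all a ∈ H, -a mod 58 ∈ H? Yes

Yes, H is a subgroup of ℤ_58


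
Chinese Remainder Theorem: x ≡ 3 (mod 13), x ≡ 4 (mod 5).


m₁ = 13, m₂ = 5, gcd = 1, so CRT applies. M = m₁·m₂ = 65
Let M₁ = M/m₁ = 5, M₂ = M/m₂ = 13
Find y₁ ≡ M₁⁻¹ (mod m₁): 5⁻¹ ≡ 8 (mod 13)
Find y₂ ≡ M₂⁻¹ (mod m₂): 13⁻¹ ≡ 2 (mod 5)
x = a₁·M₁·y₁ + a₂·M₂·y₂ = 3·5·8 + 4·13·2 = 224
Reduce mod 65: x ≡ 29
Check: 29 mod 13 = 3 ✓, 29 mod 5 = 4 ✓

x ≡ 29 (mod 65)


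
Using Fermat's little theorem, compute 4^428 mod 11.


Fermat's little theorem: if p is prime and gcd(a,p)=1, then a^(p-1) ≡ 1 (mod p)
p = 11 is prime, gcd(4,11) = 1
Reduce exponent: 428 mod 10 = 8
So 4^428 ≡ 4^8 (mod 11)
4^8 mod 11 = 9

4^428 ≡ 9 (mod 11)


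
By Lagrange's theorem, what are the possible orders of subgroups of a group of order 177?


Lagrange's theorem: |H| divides |G|
|G| = 177
Divisors of 177: 1, 3, 59, 177

Possible subgroup orders: {1, 3, 59, 177}


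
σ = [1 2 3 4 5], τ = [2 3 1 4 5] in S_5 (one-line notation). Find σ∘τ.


σ∘τ: apply τ first, then σ
1 →τ 2 →σ 2
2 →τ 3 →σ 3
3 →τ 1 →σ 1
4 →τ 4 →σ 4
5 →τ 5 →σ 5

σ∘τ = [2 3 1 4 5]


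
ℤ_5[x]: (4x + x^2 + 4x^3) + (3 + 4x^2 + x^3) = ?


Add coefficients mod 5:
x^0: 0 + 3 = 3 (mod 5)
x^1: 4 + 0 = 4 (mod 5)
x^2: 1 + 4 = 0 (mod 5)
x^3: 4 + 1 = 0 (mod 5)
Result: 3 + 4x

f + g = 3 + 4x


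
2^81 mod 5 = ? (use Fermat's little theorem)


Fermat's little theorem: if p is prime and gcd(a,p)=1, then a^(p-1) ≡ 1 (mod p)
p = 5 is prime, gcd(2,5) = 1
Reduce exponent: 81 mod 4 = 1
So 2^81 ≡ 2^1 (mod 5)
2^1 mod 5 = 2

2^81 ≡ 2 (mod 5)


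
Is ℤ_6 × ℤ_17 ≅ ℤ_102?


Comparing ℤ_6 × ℤ_17 and ℤ_102:
gcd(6,17) = 1, so ℤ_6 × ℤ_17 ≅ ℤ_102 (CRT)

Yes, ℤ_6 × ℤ_17 ≅ ℤ_102


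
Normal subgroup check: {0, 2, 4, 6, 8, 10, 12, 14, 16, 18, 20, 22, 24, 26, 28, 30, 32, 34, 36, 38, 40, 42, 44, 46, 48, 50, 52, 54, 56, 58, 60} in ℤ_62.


H = {0, 2, 4, 6, 8, 10, 12, 14, 16, 18, 20, 22, 24, 26, 28, 30, 32, 34, 36, 38, 40, 42, 44, 46, 48, 50, 52, 54, 56, 58, 60} in ℤ_62
ℤ_62 is abelian; every subgroup of an abelian group is normal

Yes, normal subgroup


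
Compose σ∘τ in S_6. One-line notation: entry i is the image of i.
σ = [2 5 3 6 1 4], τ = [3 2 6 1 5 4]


σ∘τ: apply τ first, then σ
1 →τ 3 →σ 3
2 →τ 2 →σ 5
3 →τ 6 →σ 4
4 →τ 1 →σ 2
5 →τ 5 →σ 1
6 →τ 4 →σ 6

σ∘τ = [3 5 4 2 1 6]


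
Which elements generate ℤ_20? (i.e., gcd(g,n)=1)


g generates ℤ_n iff gcd(g,n) = 1
Prime factors of 20: 2, 5
Generators are g ∈ {1,...,19} not divisible by any of these primes.
Generators: {1, 3, 7, 9, 11, 13, 17, 19}
Number of generators = φ(20) = 8

Generators of ℤ_20 = {1, 3, 7, 9, 11, 13, 17, 19}


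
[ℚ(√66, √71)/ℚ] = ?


[ℚ(√66,√71):ℚ] = [ℚ(√66,√71):ℚ(√66)]·[ℚ(√66):ℚ] = 2·2 = 4

[ℚ(√66, √71)/ℚ] = 4


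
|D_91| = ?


|D_n| = 2n (n rotations and n reflections)
|D_91| = 2×91 = 182

|D_91| = 182


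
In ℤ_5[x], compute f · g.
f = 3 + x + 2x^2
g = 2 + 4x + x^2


Expand and collect like terms; reduce coefficients mod 5:
x^0: 3·2 = 6 ≡ 1 (mod 5)
x^1: 3·4 + 1·2 = 14 ≡ 4 (mod 5)
x^2: 3·1 + 1·4 + 2·2 = 11 ≡ 1 (mod 5)
x^3: 1·1 + 2·4 = 9 ≡ 4 (mod 5)
x^4: 2·1 = 2 ≡ 2 (mod 5)
Result: 1 + 4x + x^2 + 4x^3 + 2x^4

f · g = 1 + 4x + x^2 + 4x^3 + 2x^4


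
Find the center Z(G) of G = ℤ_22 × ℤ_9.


Z(G) = {g ∈ G | gx = xg for all x ∈ G}
Direct product of abelian groups is abelian, so Z(G) = G

Z(ℤ_22 × ℤ_9) = ℤ_22 × ℤ_9


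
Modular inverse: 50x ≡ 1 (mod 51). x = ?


Use the extended Euclidean algorithm to write 1 = 50·s + 51·t; then s mod 51 is the inverse.
Euclidean algorithm:
  50 = 0·51 + 50
  51 = 1·50 + 1
  50 = 50·1 + 0
gcd(50,51) = 1
Back-substitution gives: 50·(-1) + 51·(1) = 1
So 50⁻¹ ≡ -1 ≡ 50 (mod 51)
Check: 50 × 50 = 2500 ≡ 1 (mod 51) ✓

50⁻¹ ≡ 50 (mod 51)
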